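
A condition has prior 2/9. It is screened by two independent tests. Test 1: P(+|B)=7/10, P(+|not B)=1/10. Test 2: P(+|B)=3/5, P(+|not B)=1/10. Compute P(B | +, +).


After test 1: P(+) = 7/10*2/9 + 1/10*7/9 = 7/30
P(B|+) = (7/45)/(7/30) = 2/3
After test 2 (use post1 as new prior): P(+) = 3/5*2/3 + 1/10*1/3 = 13/30
P(B|+,+) = (2/5)/(13/30) = 12/13

12/13


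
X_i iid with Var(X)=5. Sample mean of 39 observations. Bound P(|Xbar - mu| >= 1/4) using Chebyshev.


Var(Xbar) = Var(X)/n = 5/39
Chebyshev: P(|Xbar-mu| >= 1/4) <= Var(Xbar)/(1/4)^2 = (5/39)/(1/16) = 80/39
Bound exceeds 1, so trivial bound: 1

1


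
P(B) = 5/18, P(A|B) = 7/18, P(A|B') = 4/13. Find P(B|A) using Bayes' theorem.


P(A) = P(A|B)P(B) + P(A|B')P(B') = 7/18*5/18 + 4/13*13/18 = 107/324
P(B|A) = P(A|B)P(B)/P(A) = (35/324)/(107/324) = 35/107

35/107


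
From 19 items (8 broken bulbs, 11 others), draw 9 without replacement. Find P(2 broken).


P(X=2) = C(8,2)*C(11,7) / C(19,9)
= 28*330 / 92378
= 9240/92378 = 420/4199

420/4199


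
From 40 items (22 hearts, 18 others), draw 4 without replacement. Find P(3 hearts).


P(X=3) = C(22,3)*C(18,1) / C(40,4)
= 1540*18 / 91390
= 27720/91390 = 2772/9139

2772/9139


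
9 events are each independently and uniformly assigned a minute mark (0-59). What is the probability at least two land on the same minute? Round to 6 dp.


P(all different) = prod((60-i)/60 for i=0..8) = 0.532315
P(at least one match) = 1 - 0.532315 = 0.467685

0.467685


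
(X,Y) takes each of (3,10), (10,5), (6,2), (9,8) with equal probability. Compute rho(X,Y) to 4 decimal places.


Cov(X,Y) = -2.7500, Var(X) = 7.5000, Var(Y) = 9.1875
rho = Cov/(sqrt(VarX)*sqrt(VarY)) = -0.3313

-0.3313


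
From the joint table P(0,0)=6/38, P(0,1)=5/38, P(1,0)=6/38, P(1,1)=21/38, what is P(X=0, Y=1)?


Read from table: P(X=0, Y=1) = 5/38

5/38


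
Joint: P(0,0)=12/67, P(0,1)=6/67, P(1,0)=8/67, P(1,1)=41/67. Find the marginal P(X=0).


P(X=0) = P(0,0)+P(0,1) = 12/67 + 6/67 = 18/67

18/67


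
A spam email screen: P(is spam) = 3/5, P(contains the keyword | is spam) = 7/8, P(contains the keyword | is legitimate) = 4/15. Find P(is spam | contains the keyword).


P(A) = P(A|B)P(B) + P(A|B')P(B') = 7/8*3/5 + 4/15*2/5 = 379/600
P(B|A) = P(A|B)P(B)/P(A) = (21/40)/(379/600) = 315/379

315/379


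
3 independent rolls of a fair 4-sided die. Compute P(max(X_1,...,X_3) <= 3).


P(max <= 3) = P(all X_i <= 3) = (P(X_1 <= 3))^3
= (3/4)^3 = 27/64

27/64


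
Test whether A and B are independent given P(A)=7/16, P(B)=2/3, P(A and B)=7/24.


P(A)*P(B) = 7/16*2/3 = 7/24
P(A∩B) = 7/24, which equals P(A)P(B), so independent

Yes, A and B are independent


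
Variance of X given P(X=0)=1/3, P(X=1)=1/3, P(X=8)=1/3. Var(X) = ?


E[X] = 3, E[X^2] = 65/3
Var(X) = E[X^2] - (E[X])^2 = 65/3 - (3)^2 = 38/3

38/3


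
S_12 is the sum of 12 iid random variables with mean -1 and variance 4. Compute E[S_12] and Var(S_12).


E[S_n] = n*mu = 12*-1 = -12
Var(S_n) = n*sigma^2 = 12*4 = 48

E[S_12]=-12, Var(S_12)=48


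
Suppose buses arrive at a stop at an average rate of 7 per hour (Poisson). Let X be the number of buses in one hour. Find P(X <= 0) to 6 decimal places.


P(X<=0) = e^(-7)*7^0/0!
≈ 0.0009118820
≈ 0.000912

0.000912


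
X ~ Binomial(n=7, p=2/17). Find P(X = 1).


P(X=1) = C(7,1) * p^1 * (1-p)^6
= 7 * 2/17 * 11390625/24137569
= 159468750/410338673

159468750/410338673


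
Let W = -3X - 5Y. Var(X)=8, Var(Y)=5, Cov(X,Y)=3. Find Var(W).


Var(-3X - 5Y) = (-3)^2*Var(X) + (-5)^2*Var(Y) + 2*(-3)*(-5)*Cov(X,Y)
= 9*8 + 25*5 + 30*3
= 72 + 125 + 90 = 287

287


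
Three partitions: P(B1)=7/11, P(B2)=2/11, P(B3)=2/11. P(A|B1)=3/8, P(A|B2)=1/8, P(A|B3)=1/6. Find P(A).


P(A) = P(A|B1)P(B1) + P(A|B2)P(B2) + P(A|B3)P(B3)
= 3/8*7/11 + 1/8*2/11 + 1/6*2/11
= 21/88 + 1/44 + 1/33 = 7/24

7/24


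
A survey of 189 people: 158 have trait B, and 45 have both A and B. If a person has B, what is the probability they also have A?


P(A|B) = P(A∩B)/P(B) = (45/189)/(158/189) = 45/158

45/158


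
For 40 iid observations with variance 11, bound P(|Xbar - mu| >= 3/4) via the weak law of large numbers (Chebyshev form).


Var(Xbar) = Var(X)/n = 11/40
Chebyshev: P(|Xbar-mu| >= 3/4) <= Var(Xbar)/(3/4)^2 = (11/40)/(9/16) = 22/45

22/45


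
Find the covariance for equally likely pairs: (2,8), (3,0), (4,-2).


E[X]=3, E[Y]=2, E[XY]=8/3
Cov(X,Y) = E[XY] - E[X]E[Y] = 8/3 - 3*2 = -10/3

-10/3


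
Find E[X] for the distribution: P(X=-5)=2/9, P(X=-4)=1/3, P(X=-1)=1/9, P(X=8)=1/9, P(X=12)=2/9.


E[X] = sum(x * P(x))
= -5*2/9 - 4*1/3 - 1*1/9 + 8*1/9 + 12*2/9
= 1

1


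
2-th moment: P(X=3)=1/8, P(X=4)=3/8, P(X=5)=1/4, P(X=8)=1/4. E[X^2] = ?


E[X^2] = sum(x^2 * P(x))
= 9*1/8 + 16*3/8 + 25*1/4 + 64*1/4
= 235/8

235/8


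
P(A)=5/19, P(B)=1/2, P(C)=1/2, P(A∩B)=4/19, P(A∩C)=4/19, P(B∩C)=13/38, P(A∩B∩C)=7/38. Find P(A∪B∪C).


P(A∪B∪C) = P(A)+P(B)+P(C) - P(AB)-P(AC)-P(BC) + P(ABC)
= 5/19+1/2+1/2 - 4/19-4/19-13/38 + 7/38
= 13/19

13/19


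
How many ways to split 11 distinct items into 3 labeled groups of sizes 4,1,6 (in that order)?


11! = 39916800
Denominator: 4!=24 * 1!=1 * 6!=720
Coefficient = 39916800 / 17280 = 2310

2310


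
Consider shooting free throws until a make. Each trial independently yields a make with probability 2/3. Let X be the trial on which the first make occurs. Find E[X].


For geometric (trials until first success), E[X] = 1/p = 1/(2/3) = 3/2

3/2


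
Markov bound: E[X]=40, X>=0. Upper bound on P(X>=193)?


Markov: P(X >= a) <= E[X]/a
P(X >= 193) <= 40/193

40/193


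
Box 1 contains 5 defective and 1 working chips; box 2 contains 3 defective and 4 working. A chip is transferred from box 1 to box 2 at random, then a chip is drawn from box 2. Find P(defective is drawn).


P(transfer defective) = 5/6; P(transfer working) = 1/6
If defective transferred: Urn II has 4 defective of 8, so P(defective|defective moved) = 1/2
If working transferred: Urn II has 3 defective of 8, so P(defective|working moved) = 3/8
By total probability: P(defective) = 5/6*1/2 + 1/6*3/8 = 23/48

23/48


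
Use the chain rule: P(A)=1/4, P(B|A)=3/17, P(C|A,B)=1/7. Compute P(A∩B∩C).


P(A∩B∩C) = P(A) * P(B|A) * P(C|A∩B)
= 1/4 * 3/17 * 1/7
= 3/68 * 1/7 = 3/476

3/476


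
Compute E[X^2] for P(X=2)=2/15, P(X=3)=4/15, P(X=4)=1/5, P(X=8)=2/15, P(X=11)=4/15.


E[X^2] = sum(g(x)*P(x))
= 4*2/15 + 9*4/15 + 16*1/5 + 64*2/15 + 121*4/15
= 704/15

704/15


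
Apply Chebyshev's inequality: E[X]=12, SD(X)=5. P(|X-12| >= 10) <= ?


k = 10/5 = 2
Chebyshev: P(|X-mu| >= k*sigma) <= 1/k^2 = 1/2^2 = 1/4

1/4


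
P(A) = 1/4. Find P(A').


P(A') = 1 - P(A) = 1 - 1/4 = 3/4

3/4


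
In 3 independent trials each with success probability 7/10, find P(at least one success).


P(at least one) = 1 - P(none)
P(none) = (1 - 7/10)^3 = (3/10)^3 = 27/1000
P(at least one) = 1 - 27/1000 = 973/1000

973/1000


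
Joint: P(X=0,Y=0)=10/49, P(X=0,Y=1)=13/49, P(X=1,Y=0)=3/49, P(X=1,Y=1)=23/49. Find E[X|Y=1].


P(Y=1) = 36/49
E[X|Y=1] = (0*13 + 1*23)/36 = 23/36

23/36


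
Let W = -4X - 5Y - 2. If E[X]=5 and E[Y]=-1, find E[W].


E[-4X - 5Y - 2] = -4*E[X] - 5*E[Y] - 2
= (-4)*(5) + (-5)*(-1) + (-2)
= -20 + 5 - 2 = -17

-17


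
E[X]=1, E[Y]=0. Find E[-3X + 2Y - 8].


E[-3X + 2Y - 8] = -3*E[X] + 2*E[Y] - 8
= (-3)*(1) + (2)*(0) + (-8)
= -3 + 0 - 8 = -11

-11


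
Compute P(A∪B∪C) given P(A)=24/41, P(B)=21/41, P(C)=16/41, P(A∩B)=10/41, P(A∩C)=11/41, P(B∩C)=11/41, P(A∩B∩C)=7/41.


P(A∪B∪C) = P(A)+P(B)+P(C) - P(AB)-P(AC)-P(BC) + P(ABC)
= 24/41+21/41+16/41 - 10/41-11/41-11/41 + 7/41
= 36/41

36/41


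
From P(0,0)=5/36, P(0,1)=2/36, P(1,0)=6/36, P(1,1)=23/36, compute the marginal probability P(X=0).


P(X=0) = P(0,0)+P(0,1) = 5/36 + 2/36 = 7/36

7/36


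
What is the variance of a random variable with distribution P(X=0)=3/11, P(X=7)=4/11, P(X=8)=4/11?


E[X] = 60/11, E[X^2] = 452/11
Var(X) = E[X^2] - (E[X])^2 = 452/11 - (60/11)^2 = 1372/121

1372/121


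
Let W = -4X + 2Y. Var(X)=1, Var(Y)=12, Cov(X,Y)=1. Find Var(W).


Var(-4X + 2Y) = (-4)^2*Var(X) + 2^2*Var(Y) + 2*(-4)*2*Cov(X,Y)
= 16*1 + 4*12 - 16*1
= 16 + 48 - 16 = 48

48


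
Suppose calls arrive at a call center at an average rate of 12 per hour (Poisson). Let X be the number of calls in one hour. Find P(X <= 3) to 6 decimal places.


P(X<=3) = e^(-12)*12^0/0! + e^(-12)*12^1/1! + e^(-12)*12^2/2! + e^(-12)*12^3/3!
≈ 0.0000061442 + 0.0000737305 + 0.0004423833 + 0.0017695332
= 0.0022917912
≈ 0.002292

0.002292


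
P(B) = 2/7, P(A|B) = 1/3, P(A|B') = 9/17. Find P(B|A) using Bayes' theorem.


P(A) = P(A|B)P(B) + P(A|B')P(B') = 1/3*2/7 + 9/17*5/7 = 169/357
P(B|A) = P(A|B)P(B)/P(A) = (2/21)/(169/357) = 34/169

34/169


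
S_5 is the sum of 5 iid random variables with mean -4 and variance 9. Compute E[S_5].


E[S_n] = n*E[X_1] = 5*-4 = -20

-20


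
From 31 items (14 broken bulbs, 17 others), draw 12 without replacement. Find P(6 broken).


P(X=6) = C(14,6)*C(17,6) / C(31,12)
= 3003*12376 / 141120525
= 37165128/141120525 = 136136/516925

136136/516925


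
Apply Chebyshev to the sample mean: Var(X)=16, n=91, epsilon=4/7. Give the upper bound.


Var(Xbar) = Var(X)/n = 16/91
Chebyshev: P(|Xbar-mu| >= 4/7) <= Var(Xbar)/(4/7)^2 = (16/91)/(16/49) = 7/13

7/13


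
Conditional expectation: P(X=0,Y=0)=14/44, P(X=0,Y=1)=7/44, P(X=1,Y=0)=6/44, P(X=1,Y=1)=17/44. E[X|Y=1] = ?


P(Y=1) = 24/44
E[X|Y=1] = (0*7 + 1*17)/24 = 17/24

17/24


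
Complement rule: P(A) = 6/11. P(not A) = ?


P(A') = 1 - P(A) = 1 - 6/11 = 5/11

5/11


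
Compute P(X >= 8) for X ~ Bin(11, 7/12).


P(X>=8) = P(X=8) + P(X=9) + P(X=10) + P(X=11)
= 39633006875/247669456896 + 55486209625/743008370688 + 15536138695/743008370688 + 1977326743/743008370688
= 7995778987/30958682112

7995778987/30958682112


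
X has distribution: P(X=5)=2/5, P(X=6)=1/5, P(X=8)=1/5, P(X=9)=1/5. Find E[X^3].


E[X^3] = sum(g(x)*P(x))
= 125*2/5 + 216*1/5 + 512*1/5 + 729*1/5
= 1707/5

1707/5


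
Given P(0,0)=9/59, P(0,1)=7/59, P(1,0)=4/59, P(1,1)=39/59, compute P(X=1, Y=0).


Read from table: P(X=1, Y=0) = 4/59

4/59


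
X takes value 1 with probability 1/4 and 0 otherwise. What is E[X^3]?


For Bernoulli: X in {0,1}
E[X^3] = 0^3*(1-1/4) + 1^3*1/4 = 1/4

1/4


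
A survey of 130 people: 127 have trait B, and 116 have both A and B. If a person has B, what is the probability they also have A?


P(A|B) = P(A∩B)/P(B) = (116/130)/(127/130) = 116/127

116/127


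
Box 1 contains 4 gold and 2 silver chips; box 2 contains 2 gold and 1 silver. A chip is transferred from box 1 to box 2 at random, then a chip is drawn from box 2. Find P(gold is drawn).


P(transfer gold) = 4/6 = 2/3; P(transfer silver) = 1/3
If gold transferred: Urn II has 3 gold of 4, so P(gold|gold moved) = 3/4
If silver transferred: Urn II has 2 gold of 4, so P(gold|silver moved) = 1/2
By total probability: P(gold) = 2/3*3/4 + 1/3*1/2 = 2/3

2/3


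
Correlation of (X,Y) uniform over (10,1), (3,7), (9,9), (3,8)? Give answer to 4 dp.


Cov(X,Y) = -5.0625, Var(X) = 10.6875, Var(Y) = 9.6875
rho = Cov/(sqrt(VarX)*sqrt(VarY)) = -0.4975

-0.4975


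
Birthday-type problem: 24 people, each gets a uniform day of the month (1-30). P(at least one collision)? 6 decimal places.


P(all different) = prod((30-i)/30 for i=0..23) = 0.000001
P(at least one match) = 1 - 0.000001 = 0.999999

0.999999


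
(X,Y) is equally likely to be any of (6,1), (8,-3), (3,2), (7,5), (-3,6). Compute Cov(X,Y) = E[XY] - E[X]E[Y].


E[X]=21/5, E[Y]=11/5, E[XY]=1
Cov(X,Y) = E[XY] - E[X]E[Y] = 1 - 21/5*11/5 = -206/25

-206/25


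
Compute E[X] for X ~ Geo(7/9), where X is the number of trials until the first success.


For geometric (trials until first success), E[X] = 1/p = 1/(7/9) = 9/7

9/7


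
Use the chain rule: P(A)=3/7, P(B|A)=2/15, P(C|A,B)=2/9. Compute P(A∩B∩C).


P(A∩B∩C) = P(A) * P(B|A) * P(C|A∩B)
= 3/7 * 2/15 * 2/9
= 2/35 * 2/9 = 4/315

4/315


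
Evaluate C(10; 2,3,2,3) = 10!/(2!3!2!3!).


10! = 3628800
Denominator: 2!=2 * 3!=6 * 2!=2 * 3!=6
Coefficient = 3628800 / 144 = 25200

25200


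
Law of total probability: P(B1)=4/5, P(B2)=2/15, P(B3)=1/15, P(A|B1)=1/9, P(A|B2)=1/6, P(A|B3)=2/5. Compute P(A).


P(A) = P(A|B1)P(B1) + P(A|B2)P(B2) + P(A|B3)P(B3)
= 1/9*4/5 + 1/6*2/15 + 2/5*1/15
= 4/45 + 1/45 + 2/75 = 31/225

31/225


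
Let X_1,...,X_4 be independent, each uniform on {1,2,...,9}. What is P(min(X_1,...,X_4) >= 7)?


P(min >= 7) = P(all X_i >= 7) = (P(X_1 >= 7))^4
= (3/9)^4 = (1/3)^4 = 1/81

1/81


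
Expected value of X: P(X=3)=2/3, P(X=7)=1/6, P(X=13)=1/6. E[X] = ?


E[X] = sum(x * P(x))
= 3*2/3 + 7*1/6 + 13*1/6
= 16/3

16/3


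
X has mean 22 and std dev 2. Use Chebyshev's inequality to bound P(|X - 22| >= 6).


k = 6/2 = 3
Chebyshev: P(|X-mu| >= k*sigma) <= 1/k^2 = 1/3^2 = 1/9

1/9


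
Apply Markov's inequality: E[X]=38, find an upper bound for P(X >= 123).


Markov: P(X >= a) <= E[X]/a
P(X >= 123) <= 38/123

38/123


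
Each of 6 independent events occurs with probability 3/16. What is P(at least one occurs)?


P(at least one) = 1 - P(none)
P(none) = (1 - 3/16)^6 = (13/16)^6 = 4826809/16777216
P(at least one) = 1 - 4826809/16777216 = 11950407/16777216

11950407/16777216


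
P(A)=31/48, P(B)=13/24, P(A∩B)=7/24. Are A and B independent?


P(A)*P(B) = 31/48*13/24 = 403/1152
P(A∩B) = 7/24 != 403/1152, so not independent

No, A and B are not independent


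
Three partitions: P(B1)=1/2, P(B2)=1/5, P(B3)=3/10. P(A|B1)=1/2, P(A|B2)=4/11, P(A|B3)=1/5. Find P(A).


P(A) = P(A|B1)P(B1) + P(A|B2)P(B2) + P(A|B3)P(B3)
= 1/2*1/2 + 4/11*1/5 + 1/5*3/10
= 1/4 + 4/55 + 3/50 = 421/1100

421/1100


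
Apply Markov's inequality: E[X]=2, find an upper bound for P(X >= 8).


Markov: P(X >= a) <= E[X]/a
P(X >= 8) <= 2/8 = 1/4

1/4


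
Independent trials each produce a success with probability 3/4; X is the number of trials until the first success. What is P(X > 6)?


P(X > 6) = P(first 6 trials all fail) = (1-p)^6 = (1/4)^6 = 1/4096

1/4096


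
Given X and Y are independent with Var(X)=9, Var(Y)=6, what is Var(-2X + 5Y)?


Independence => Cov(X,Y)=0
Var(-2X + 5Y) = (-2)^2*Var(X) + 5^2*Var(Y)
= 4*9 + 25*6 = 186

186


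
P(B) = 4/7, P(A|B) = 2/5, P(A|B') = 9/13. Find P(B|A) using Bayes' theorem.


P(A) = P(A|B)P(B) + P(A|B')P(B') = 2/5*4/7 + 9/13*3/7 = 239/455
P(B|A) = P(A|B)P(B)/P(A) = (8/35)/(239/455) = 104/239

104/239


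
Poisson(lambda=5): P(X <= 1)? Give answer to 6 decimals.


P(X<=1) = e^(-5)*5^0/0! + e^(-5)*5^1/1!
≈ 0.0067379470 + 0.0336897350
= 0.0404276820
≈ 0.040428

0.040428


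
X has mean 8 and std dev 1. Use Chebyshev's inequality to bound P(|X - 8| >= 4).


k = 4/1 = 4
Chebyshev: P(|X-mu| >= k*sigma) <= 1/k^2 = 1/4^2 = 1/16

1/16


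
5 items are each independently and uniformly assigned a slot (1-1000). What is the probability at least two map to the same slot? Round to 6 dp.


P(all different) = prod((1000-i)/1000 for i=0..4) = 0.990035
P(at least one match) = 1 - 0.990035 = 0.009965

0.009965


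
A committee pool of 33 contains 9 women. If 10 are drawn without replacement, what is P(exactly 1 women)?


P(X=1) = C(9,1)*C(24,9) / C(33,10)
= 9*1307504 / 92561040
= 11767536/92561040 = 7429/58435

7429/58435


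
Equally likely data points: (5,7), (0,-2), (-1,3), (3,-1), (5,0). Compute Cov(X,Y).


E[X]=12/5, E[Y]=7/5, E[XY]=29/5
Cov(X,Y) = E[XY] - E[X]E[Y] = 29/5 - 12/5*7/5 = 61/25

61/25


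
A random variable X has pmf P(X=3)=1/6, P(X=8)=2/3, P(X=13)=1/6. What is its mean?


E[X] = sum(x * P(x))
= 3*1/6 + 8*2/3 + 13*1/6
= 8

8


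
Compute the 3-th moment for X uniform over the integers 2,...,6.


E[X^3] = (1/5) * sum(x^3 for x=2..6)
= 440/5 = 88

88


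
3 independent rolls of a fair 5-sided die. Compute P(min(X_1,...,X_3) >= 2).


P(min >= 2) = P(all X_i >= 2) = (P(X_1 >= 2))^3
= (4/5)^3 = 64/125

64/125


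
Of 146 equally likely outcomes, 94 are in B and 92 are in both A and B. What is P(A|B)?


P(A|B) = P(A∩B)/P(B) = (92/146)/(94/146) = 92/94 = 46/47

46/47


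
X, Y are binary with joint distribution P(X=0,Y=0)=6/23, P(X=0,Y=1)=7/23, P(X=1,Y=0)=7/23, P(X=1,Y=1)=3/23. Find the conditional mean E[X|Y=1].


P(Y=1) = 10/23
E[X|Y=1] = (0*7 + 1*3)/10 = 3/10

3/10


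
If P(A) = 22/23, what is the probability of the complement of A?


P(A') = 1 - P(A) = 1 - 22/23 = 1/23

1/23


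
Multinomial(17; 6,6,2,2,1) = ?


17! = 355687428096000
Denominator: 6!=720 * 6!=720 * 2!=2 * 2!=2 * 1!=1
Coefficient = 355687428096000 / 2073600 = 171531360

171531360


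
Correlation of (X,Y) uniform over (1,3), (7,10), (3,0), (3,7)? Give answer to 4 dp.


Cov(X,Y) = 6.0000, Var(X) = 4.7500, Var(Y) = 14.5000
rho = Cov/(sqrt(VarX)*sqrt(VarY)) = 0.7230

0.7230


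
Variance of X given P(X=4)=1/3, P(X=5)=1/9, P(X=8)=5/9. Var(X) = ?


E[X] = 19/3, E[X^2] = 131/3
Var(X) = E[X^2] - (E[X])^2 = 131/3 - (19/3)^2 = 32/9

32/9


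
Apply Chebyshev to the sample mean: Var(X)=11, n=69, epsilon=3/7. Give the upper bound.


Var(Xbar) = Var(X)/n = 11/69
Chebyshev: P(|Xbar-mu| >= 3/7) <= Var(Xbar)/(3/7)^2 = (11/69)/(9/49) = 539/621

539/621


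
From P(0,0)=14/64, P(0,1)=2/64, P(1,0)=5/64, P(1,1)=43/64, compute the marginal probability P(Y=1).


P(Y=1) = P(0,1)+P(1,1) = 2/64 + 43/64 = 45/64

45/64


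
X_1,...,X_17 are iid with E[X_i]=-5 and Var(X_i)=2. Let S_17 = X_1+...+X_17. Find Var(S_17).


By independence, Var(S_n) = n*Var(X_1) = 17*2 = 34

34


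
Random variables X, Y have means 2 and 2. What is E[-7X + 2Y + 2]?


E[-7X + 2Y + 2] = -7*E[X] + 2*E[Y] + 2
= (-7)*(2) + (2)*(2) + (2)
= -14 + 4 + 2 = -8

-8


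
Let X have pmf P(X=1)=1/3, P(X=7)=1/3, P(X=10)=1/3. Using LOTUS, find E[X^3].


E[X^3] = sum(g(x)*P(x))
= 1*1/3 + 343*1/3 + 1000*1/3
= 448

448


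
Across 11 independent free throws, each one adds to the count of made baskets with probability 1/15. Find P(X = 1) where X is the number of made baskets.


P(X=1) = C(11,1) * p^1 * (1-p)^10
= 11 * 1/15 * 289254654976/576650390625
= 3181801204736/8649755859375

3181801204736/8649755859375


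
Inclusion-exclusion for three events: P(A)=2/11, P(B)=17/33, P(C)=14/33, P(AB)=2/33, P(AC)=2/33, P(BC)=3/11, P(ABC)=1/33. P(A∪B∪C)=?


P(A∪B∪C) = P(A)+P(B)+P(C) - P(AB)-P(AC)-P(BC) + P(ABC)
= 2/11+17/33+14/33 - 2/33-2/33-3/11 + 1/33
= 25/33

25/33


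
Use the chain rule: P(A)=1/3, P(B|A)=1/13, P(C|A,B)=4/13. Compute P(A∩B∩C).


P(A∩B∩C) = P(A) * P(B|A) * P(C|A∩B)
= 1/3 * 1/13 * 4/13
= 1/39 * 4/13 = 4/507

4/507


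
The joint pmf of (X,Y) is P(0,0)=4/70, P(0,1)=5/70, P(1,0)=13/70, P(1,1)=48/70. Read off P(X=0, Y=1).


Read from table: P(X=0, Y=1) = 5/70 = 1/14

1/14


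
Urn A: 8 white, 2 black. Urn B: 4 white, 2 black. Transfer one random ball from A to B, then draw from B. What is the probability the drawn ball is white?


P(transfer white) = 8/10 = 4/5; P(transfer black) = 1/5
If white transferred: Urn II has 5 white of 7, so P(white|white moved) = 5/7
If black transferred: Urn II has 4 white of 7, so P(white|black moved) = 4/7
By total probability: P(white) = 4/5*5/7 + 1/5*4/7 = 24/35

24/35


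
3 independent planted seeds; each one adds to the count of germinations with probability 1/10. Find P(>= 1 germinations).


P(at least one) = 1 - P(none)
P(none) = (1 - 1/10)^3 = (9/10)^3 = 729/1000
P(at least one) = 1 - 729/1000 = 271/1000

271/1000


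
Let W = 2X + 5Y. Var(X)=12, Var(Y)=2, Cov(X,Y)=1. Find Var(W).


Var(2X + 5Y) = 2^2*Var(X) + 5^2*Var(Y) + 2*2*5*Cov(X,Y)
= 4*12 + 25*2 + 20*1
= 48 + 50 + 20 = 118

118


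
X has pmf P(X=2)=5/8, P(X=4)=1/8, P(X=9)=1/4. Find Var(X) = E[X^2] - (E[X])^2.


E[X] = 4, E[X^2] = 99/4
Var(X) = E[X^2] - (E[X])^2 = 99/4 - (4)^2 = 35/4

35/4


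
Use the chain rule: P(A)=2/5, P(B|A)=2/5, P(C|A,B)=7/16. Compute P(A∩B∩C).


P(A∩B∩C) = P(A) * P(B|A) * P(C|A∩B)
= 2/5 * 2/5 * 7/16
= 4/25 * 7/16 = 7/100

7/100


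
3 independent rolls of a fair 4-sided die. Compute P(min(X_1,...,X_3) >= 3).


P(min >= 3) = P(all X_i >= 3) = (P(X_1 >= 3))^3
= (2/4)^3 = (1/2)^3 = 1/8

1/8


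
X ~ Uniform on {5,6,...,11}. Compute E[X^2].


E[X^2] = (1/7) * sum(x^2 for x=5..11)
= 476/7 = 68

68


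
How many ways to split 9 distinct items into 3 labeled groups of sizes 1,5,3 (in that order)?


9! = 362880
Denominator: 1!=1 * 5!=120 * 3!=6
Coefficient = 362880 / 720 = 504

504


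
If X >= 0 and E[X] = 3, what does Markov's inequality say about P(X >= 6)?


Markov: P(X >= a) <= E[X]/a
P(X >= 6) <= 3/6 = 1/2

1/2


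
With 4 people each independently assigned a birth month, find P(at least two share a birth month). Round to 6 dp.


P(all different) = prod((12-i)/12 for i=0..3) = 0.572917
P(at least one match) = 1 - 0.572917 = 0.427083

0.427083


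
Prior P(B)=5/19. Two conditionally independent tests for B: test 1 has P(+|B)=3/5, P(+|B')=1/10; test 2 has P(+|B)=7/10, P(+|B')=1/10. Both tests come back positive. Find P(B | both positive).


After test 1: P(+) = 3/5*5/19 + 1/10*14/19 = 22/95
P(B|+) = (3/19)/(22/95) = 15/22
After test 2 (use post1 as new prior): P(+) = 7/10*15/22 + 1/10*7/22 = 28/55
P(B|+,+) = (21/44)/(28/55) = 15/16

15/16


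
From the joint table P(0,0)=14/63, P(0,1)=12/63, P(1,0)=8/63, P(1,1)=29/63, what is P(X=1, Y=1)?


Read from table: P(X=1, Y=1) = 29/63

29/63


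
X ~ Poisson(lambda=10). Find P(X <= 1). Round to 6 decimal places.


P(X<=1) = e^(-10)*10^0/0! + e^(-10)*10^1/1!
≈ 0.0000453999 + 0.0004539993
= 0.0004993992
≈ 0.000499

0.000499


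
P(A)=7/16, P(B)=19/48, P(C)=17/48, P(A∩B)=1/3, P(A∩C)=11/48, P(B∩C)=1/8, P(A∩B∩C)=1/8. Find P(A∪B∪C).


P(A∪B∪C) = P(A)+P(B)+P(C) - P(AB)-P(AC)-P(BC) + P(ABC)
= 7/16+19/48+17/48 - 1/3-11/48-1/8 + 1/8
= 5/8

5/8


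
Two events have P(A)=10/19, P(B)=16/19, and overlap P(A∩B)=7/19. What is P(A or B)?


P(A∪B) = P(A) + P(B) - P(A∩B)
= 10/19 + 16/19 - 7/19 = 1

1


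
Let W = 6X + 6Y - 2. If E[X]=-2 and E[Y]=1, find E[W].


E[6X + 6Y - 2] = 6*E[X] + 6*E[Y] - 2
= (6)*(-2) + (6)*(1) + (-2)
= -12 + 6 - 2 = -8

-8


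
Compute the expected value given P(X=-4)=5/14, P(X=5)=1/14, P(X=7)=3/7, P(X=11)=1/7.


E[X] = sum(x * P(x))
= -4*5/14 + 5*1/14 + 7*3/7 + 11*1/7
= 7/2

7/2


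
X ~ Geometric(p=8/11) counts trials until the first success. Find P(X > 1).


P(X > 1) = P(first 1 trials all fail) = (1-p)^1 = (3/11)^1 = 3/11

3/11


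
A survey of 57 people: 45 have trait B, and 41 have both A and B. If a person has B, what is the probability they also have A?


P(A|B) = P(A∩B)/P(B) = (41/57)/(45/57) = 41/45

41/45


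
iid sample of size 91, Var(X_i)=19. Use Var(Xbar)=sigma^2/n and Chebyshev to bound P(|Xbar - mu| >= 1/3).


Var(Xbar) = Var(X)/n = 19/91
Chebyshev: P(|Xbar-mu| >= 1/3) <= Var(Xbar)/(1/3)^2 = (19/91)/(1/9) = 171/91
Bound exceeds 1, so trivial bound: 1

1


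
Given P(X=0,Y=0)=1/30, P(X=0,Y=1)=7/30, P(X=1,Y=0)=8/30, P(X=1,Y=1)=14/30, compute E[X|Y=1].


P(Y=1) = 21/30
E[X|Y=1] = (0*7 + 1*14)/21 = 14/21 = 2/3

2/3


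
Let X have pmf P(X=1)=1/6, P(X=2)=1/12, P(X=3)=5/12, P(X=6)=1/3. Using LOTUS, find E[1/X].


E[1/X] = sum(g(x)*P(x))
= 1*1/6 + 1/2*1/12 + 1/3*5/12 + 1/6*1/3
= 29/72

29/72


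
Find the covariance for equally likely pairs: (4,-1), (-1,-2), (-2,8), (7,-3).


E[X]=2, E[Y]=1/2, E[XY]=-39/4
Cov(X,Y) = E[XY] - E[X]E[Y] = -39/4 - 2*1/2 = -43/4

-43/4


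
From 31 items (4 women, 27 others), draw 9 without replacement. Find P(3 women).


P(X=3) = C(4,3)*C(27,6) / C(31,9)
= 4*296010 / 20160075
= 1184040/20160075 = 264/4495

264/4495


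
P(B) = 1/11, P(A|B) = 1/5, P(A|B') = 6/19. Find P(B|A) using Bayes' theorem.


P(A) = P(A|B)P(B) + P(A|B')P(B') = 1/5*1/11 + 6/19*10/11 = 29/95
P(B|A) = P(A|B)P(B)/P(A) = (1/55)/(29/95) = 19/319

19/319


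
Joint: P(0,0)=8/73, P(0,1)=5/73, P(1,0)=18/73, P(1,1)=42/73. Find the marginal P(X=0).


P(X=0) = P(0,0)+P(0,1) = 8/73 + 5/73 = 13/73

13/73


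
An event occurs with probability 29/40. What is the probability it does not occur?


P(A') = 1 - P(A) = 1 - 29/40 = 11/40

11/40


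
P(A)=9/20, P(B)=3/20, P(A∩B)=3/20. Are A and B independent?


P(A)*P(B) = 9/20*3/20 = 27/400
P(A∩B) = 3/20 != 27/400, so not independent

No, A and B are not independent


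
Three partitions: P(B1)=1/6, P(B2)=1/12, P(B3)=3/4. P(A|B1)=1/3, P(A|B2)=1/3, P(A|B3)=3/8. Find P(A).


P(A) = P(A|B1)P(B1) + P(A|B2)P(B2) + P(A|B3)P(B3)
= 1/3*1/6 + 1/3*1/12 + 3/8*3/4
= 1/18 + 1/36 + 9/32 = 35/96

35/96


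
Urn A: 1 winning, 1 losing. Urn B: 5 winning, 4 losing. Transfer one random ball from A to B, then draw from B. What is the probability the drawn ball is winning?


P(transfer winning) = 1/2; P(transfer losing) = 1/2
If winning transferred: Urn II has 6 winning of 10, so P(winning|winning moved) = 3/5
If losing transferred: Urn II has 5 winning of 10, so P(winning|losing moved) = 1/2
By total probability: P(winning) = 1/2*3/5 + 1/2*1/2 = 11/20

11/20


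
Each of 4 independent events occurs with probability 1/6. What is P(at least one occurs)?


P(at least one) = 1 - P(none)
P(none) = (1 - 1/6)^4 = (5/6)^4 = 625/1296
P(at least one) = 1 - 625/1296 = 671/1296

671/1296


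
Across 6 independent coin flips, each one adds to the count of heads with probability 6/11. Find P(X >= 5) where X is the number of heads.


P(X>=5) = P(X=5) + P(X=6)
= 233280/1771561 + 46656/1771561
= 279936/1771561

279936/1771561


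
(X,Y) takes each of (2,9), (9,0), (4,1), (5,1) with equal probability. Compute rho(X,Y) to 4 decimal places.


Cov(X,Y) = -7.0000, Var(X) = 6.5000, Var(Y) = 13.1875
rho = Cov/(sqrt(VarX)*sqrt(VarY)) = -0.7561

-0.7561


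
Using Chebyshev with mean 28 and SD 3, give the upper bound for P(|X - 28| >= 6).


k = 6/3 = 2
Chebyshev: P(|X-mu| >= k*sigma) <= 1/k^2 = 1/2^2 = 1/4

1/4


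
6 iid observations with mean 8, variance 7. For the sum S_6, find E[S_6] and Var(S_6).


E[S_n] = n*mu = 6*8 = 48
Var(S_n) = n*sigma^2 = 6*7 = 42

E[S_6]=48, Var(S_6)=42


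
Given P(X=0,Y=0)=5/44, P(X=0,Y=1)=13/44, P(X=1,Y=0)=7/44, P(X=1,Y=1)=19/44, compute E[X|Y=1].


P(Y=1) = 32/44
E[X|Y=1] = (0*13 + 1*19)/32 = 19/32

19/32


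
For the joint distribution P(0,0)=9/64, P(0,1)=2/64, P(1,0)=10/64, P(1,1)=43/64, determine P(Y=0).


P(Y=0) = P(0,0)+P(1,0) = 9/64 + 10/64 = 19/64

19/64


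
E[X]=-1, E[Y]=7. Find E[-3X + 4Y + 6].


E[-3X + 4Y + 6] = -3*E[X] + 4*E[Y] + 6
= (-3)*(-1) + (4)*(7) + (6)
= 3 + 28 + 6 = 37

37


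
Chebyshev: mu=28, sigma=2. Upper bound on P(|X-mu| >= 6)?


k = 6/2 = 3
Chebyshev: P(|X-mu| >= k*sigma) <= 1/k^2 = 1/3^2 = 1/9

1/9


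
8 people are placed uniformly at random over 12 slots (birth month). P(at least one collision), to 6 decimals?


P(all different) = prod((12-i)/12 for i=0..7) = 0.046417
P(at least one match) = 1 - 0.046417 = 0.953583

0.953583


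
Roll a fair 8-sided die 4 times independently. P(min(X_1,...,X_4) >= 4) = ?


P(min >= 4) = P(all X_i >= 4) = (P(X_1 >= 4))^4
= (5/8)^4 = 625/4096

625/4096


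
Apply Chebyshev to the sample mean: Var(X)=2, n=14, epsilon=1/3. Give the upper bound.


Var(Xbar) = Var(X)/n = 2/14
Chebyshev: P(|Xbar-mu| >= 1/3) <= Var(Xbar)/(1/3)^2 = (1/7)/(1/9) = 9/7
Bound exceeds 1, so trivial bound: 1

1


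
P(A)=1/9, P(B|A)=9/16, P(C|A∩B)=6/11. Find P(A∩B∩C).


P(A∩B∩C) = P(A) * P(B|A) * P(C|A∩B)
= 1/9 * 9/16 * 6/11
= 1/16 * 6/11 = 3/88

3/88


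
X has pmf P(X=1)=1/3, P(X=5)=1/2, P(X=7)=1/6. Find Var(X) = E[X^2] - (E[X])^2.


E[X] = 4, E[X^2] = 21
Var(X) = E[X^2] - (E[X])^2 = 21 - (4)^2 = 5

5


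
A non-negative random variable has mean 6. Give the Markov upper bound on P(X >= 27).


Markov: P(X >= a) <= E[X]/a
P(X >= 27) <= 6/27 = 2/9

2/9


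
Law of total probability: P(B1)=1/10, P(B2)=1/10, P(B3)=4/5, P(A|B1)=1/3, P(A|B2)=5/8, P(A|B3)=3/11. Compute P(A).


P(A) = P(A|B1)P(B1) + P(A|B2)P(B2) + P(A|B3)P(B3)
= 1/3*1/10 + 5/8*1/10 + 3/11*4/5
= 1/30 + 1/16 + 12/55 = 829/2640

829/2640


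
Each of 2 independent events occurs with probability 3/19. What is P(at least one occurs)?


P(at least one) = 1 - P(none)
P(none) = (1 - 3/19)^2 = (16/19)^2 = 256/361
P(at least one) = 1 - 256/361 = 105/361

105/361


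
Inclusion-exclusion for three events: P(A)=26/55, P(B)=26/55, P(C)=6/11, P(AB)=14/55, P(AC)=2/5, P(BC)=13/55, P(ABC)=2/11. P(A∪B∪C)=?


P(A∪B∪C) = P(A)+P(B)+P(C) - P(AB)-P(AC)-P(BC) + P(ABC)
= 26/55+26/55+6/11 - 14/55-2/5-13/55 + 2/11
= 43/55

43/55


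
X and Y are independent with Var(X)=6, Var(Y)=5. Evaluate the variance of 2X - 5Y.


Independence => Cov(X,Y)=0
Var(2X - 5Y) = 2^2*Var(X) + (-5)^2*Var(Y)
= 4*6 + 25*5 = 149

149


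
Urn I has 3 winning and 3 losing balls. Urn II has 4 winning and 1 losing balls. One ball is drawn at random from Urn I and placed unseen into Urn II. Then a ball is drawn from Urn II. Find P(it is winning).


P(transfer winning) = 3/6 = 1/2; P(transfer losing) = 1/2
If winning transferred: Urn II has 5 winning of 6, so P(winning|winning moved) = 5/6
If losing transferred: Urn II has 4 winning of 6, so P(winning|losing moved) = 2/3
By total probability: P(winning) = 1/2*5/6 + 1/2*2/3 = 3/4

3/4


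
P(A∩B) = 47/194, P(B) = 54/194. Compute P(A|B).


P(A|B) = P(A∩B)/P(B) = (47/194)/(54/194) = 47/54

47/54


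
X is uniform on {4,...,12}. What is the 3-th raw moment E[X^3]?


E[X^3] = (1/9) * sum(x^3 for x=4..12)
= 6048/9 = 672

672


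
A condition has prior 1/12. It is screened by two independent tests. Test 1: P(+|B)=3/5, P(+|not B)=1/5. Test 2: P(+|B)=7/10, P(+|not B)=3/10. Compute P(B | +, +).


After test 1: P(+) = 3/5*1/12 + 1/5*11/12 = 7/30
P(B|+) = (1/20)/(7/30) = 3/14
After test 2 (use post1 as new prior): P(+) = 7/10*3/14 + 3/10*11/14 = 27/70
P(B|+,+) = (3/20)/(27/70) = 7/18

7/18


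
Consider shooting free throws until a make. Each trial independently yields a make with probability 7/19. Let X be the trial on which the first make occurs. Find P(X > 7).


P(X > 7) = P(first 7 trials all fail) = (1-p)^7 = (12/19)^7 = 35831808/893871739

35831808/893871739


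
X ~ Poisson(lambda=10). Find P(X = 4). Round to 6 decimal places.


P(X=4) = e^(-10) * 10^4 / 4!
≈ 0.00004539992976 * 10000 / 24
≈ 0.018917

0.018917


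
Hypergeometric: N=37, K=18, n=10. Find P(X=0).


P(X=0) = C(18,0)*C(19,10) / C(37,10)
= 1*92378 / 348330136
= 92378/348330136 = 247/931364

247/931364


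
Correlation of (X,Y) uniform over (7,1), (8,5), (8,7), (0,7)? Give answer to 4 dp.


Cov(X,Y) = -3.0000, Var(X) = 11.1875, Var(Y) = 6.0000
rho = Cov/(sqrt(VarX)*sqrt(VarY)) = -0.3662

-0.3662


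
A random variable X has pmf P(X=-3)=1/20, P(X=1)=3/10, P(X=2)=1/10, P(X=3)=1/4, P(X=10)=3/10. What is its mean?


E[X] = sum(x * P(x))
= -3*1/20 + 1*3/10 + 2*1/10 + 3*1/4 + 10*3/10
= 41/10

41/10


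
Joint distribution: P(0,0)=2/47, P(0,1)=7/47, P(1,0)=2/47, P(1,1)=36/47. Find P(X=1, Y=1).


Read from table: P(X=1, Y=1) = 36/47

36/47


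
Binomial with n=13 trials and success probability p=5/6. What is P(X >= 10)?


P(X>=10) = P(X=10) + P(X=11) + P(X=12) + P(X=13)
= 1396484375/6530347008 + 634765625/2176782336 + 3173828125/13060694016 + 1220703125/13060694016
= 5498046875/6530347008

5498046875/6530347008


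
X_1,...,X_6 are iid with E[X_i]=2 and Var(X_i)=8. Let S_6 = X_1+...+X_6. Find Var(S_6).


By independence, Var(S_n) = n*Var(X_1) = 6*8 = 48

48


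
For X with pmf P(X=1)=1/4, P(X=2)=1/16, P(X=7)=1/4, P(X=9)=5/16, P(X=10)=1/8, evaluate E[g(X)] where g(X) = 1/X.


E[1/X] = sum(g(x)*P(x))
= 1*1/4 + 1/2*1/16 + 1/7*1/4 + 1/9*5/16 + 1/10*1/8
= 3671/10080

3671/10080


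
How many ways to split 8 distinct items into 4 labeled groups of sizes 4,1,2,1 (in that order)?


8! = 40320
Denominator: 4!=24 * 1!=1 * 2!=2 * 1!=1
Coefficient = 40320 / 48 = 840

840


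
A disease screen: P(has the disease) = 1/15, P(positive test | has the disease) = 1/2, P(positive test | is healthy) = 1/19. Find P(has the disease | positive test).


P(A) = P(A|B)P(B) + P(A|B')P(B') = 1/2*1/15 + 1/19*14/15 = 47/570
P(B|A) = P(A|B)P(B)/P(A) = (1/30)/(47/570) = 19/47

19/47


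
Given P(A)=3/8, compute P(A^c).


P(A') = 1 - P(A) = 1 - 3/8 = 5/8

5/8


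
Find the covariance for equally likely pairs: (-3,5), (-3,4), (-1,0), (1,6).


E[X]=-3/2, E[Y]=15/4, E[XY]=-21/4
Cov(X,Y) = E[XY] - E[X]E[Y] = -21/4 + 3/2*15/4 = 3/8

3/8


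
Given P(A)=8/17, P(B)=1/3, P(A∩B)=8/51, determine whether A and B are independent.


P(A)*P(B) = 8/17*1/3 = 8/51
P(A∩B) = 8/51, which equals P(A)P(B), so independent

Yes, A and B are independent


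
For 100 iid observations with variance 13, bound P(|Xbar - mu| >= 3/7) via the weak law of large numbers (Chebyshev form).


Var(Xbar) = Var(X)/n = 13/100
Chebyshev: P(|Xbar-mu| >= 3/7) <= Var(Xbar)/(3/7)^2 = (13/100)/(9/49) = 637/900

637/900


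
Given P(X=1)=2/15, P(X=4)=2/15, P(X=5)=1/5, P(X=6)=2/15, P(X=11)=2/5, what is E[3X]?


E[3X] = sum(g(x)*P(x))
= 3*2/15 + 12*2/15 + 15*1/5 + 18*2/15 + 33*2/5
= 103/5

103/5


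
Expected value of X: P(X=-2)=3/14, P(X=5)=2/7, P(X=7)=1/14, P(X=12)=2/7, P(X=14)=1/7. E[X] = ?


E[X] = sum(x * P(x))
= -2*3/14 + 5*2/7 + 7*1/14 + 12*2/7 + 14*1/7
= 97/14

97/14


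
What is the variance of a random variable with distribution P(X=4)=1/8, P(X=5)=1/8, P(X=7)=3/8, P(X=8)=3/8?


E[X] = 27/4, E[X^2] = 95/2
Var(X) = E[X^2] - (E[X])^2 = 95/2 - (27/4)^2 = 31/16

31/16


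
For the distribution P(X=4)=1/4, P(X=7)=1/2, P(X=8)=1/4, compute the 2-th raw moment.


E[X^2] = sum(x^2 * P(x))
= 16*1/4 + 49*1/2 + 64*1/4
= 89/2

89/2


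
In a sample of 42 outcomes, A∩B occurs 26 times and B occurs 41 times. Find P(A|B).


P(A|B) = P(A∩B)/P(B) = (26/42)/(41/42) = 26/41

26/41


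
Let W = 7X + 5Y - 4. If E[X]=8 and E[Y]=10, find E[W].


E[7X + 5Y - 4] = 7*E[X] + 5*E[Y] - 4
= (7)*(8) + (5)*(10) + (-4)
= 56 + 50 - 4 = 102

102


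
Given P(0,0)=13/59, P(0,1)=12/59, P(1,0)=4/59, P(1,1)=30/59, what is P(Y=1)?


P(Y=1) = P(0,1)+P(1,1) = 12/59 + 30/59 = 42/59

42/59


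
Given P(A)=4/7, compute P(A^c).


P(A') = 1 - P(A) = 1 - 4/7 = 3/7

3/7


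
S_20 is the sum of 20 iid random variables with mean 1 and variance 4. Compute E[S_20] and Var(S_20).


E[S_n] = n*mu = 20*1 = 20
Var(S_n) = n*sigma^2 = 20*4 = 80

E[S_20]=20, Var(S_20)=80


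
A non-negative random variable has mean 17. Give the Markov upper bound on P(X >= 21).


Markov: P(X >= a) <= E[X]/a
P(X >= 21) <= 17/21

17/21


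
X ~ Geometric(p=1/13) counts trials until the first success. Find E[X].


For geometric (trials until first success), E[X] = 1/p = 1/(1/13) = 13

13


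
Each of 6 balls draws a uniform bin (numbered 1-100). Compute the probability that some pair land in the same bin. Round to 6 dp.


P(all different) = prod((100-i)/100 for i=0..5) = 0.858278
P(at least one match) = 1 - 0.858278 = 0.141722

0.141722


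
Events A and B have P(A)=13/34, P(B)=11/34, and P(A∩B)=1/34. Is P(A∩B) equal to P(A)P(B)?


P(A)*P(B) = 13/34*11/34 = 143/1156
P(A∩B) = 1/34 != 143/1156, so not independent

No, A and B are not independent


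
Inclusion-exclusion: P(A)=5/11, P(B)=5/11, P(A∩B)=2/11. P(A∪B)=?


P(A∪B) = P(A) + P(B) - P(A∩B)
= 5/11 + 5/11 - 2/11 = 8/11

8/11


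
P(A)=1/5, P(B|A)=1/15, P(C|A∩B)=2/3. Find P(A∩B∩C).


P(A∩B∩C) = P(A) * P(B|A) * P(C|A∩B)
= 1/5 * 1/15 * 2/3
= 1/75 * 2/3 = 2/225

2/225


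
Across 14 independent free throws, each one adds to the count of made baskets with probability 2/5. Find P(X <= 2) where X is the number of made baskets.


P(X<=2) = P(X=0) + P(X=1) + P(X=2)
= 4782969/6103515625 + 44641044/6103515625 + 193444524/6103515625
= 242868537/6103515625

242868537/6103515625


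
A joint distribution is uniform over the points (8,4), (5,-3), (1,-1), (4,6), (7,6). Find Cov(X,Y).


E[X]=5, E[Y]=12/5, E[XY]=82/5
Cov(X,Y) = E[XY] - E[X]E[Y] = 82/5 - 5*12/5 = 22/5

22/5


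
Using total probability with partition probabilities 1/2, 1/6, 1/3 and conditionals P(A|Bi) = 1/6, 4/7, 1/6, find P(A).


P(A) = P(A|B1)P(B1) + P(A|B2)P(B2) + P(A|B3)P(B3)
= 1/6*1/2 + 4/7*1/6 + 1/6*1/3
= 1/12 + 2/21 + 1/18 = 59/252

59/252


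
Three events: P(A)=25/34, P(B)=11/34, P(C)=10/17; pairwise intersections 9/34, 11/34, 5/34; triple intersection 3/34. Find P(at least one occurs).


P(A∪B∪C) = P(A)+P(B)+P(C) - P(AB)-P(AC)-P(BC) + P(ABC)
= 25/34+11/34+10/17 - 9/34-11/34-5/34 + 3/34
= 1

1


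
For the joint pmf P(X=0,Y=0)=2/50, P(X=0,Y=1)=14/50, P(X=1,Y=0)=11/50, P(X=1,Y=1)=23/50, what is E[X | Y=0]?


P(Y=0) = 13/50
E[X|Y=0] = (0*2 + 1*11)/13 = 11/13

11/13


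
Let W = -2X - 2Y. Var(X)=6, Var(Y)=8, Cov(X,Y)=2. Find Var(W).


Var(-2X - 2Y) = (-2)^2*Var(X) + (-2)^2*Var(Y) + 2*(-2)*(-2)*Cov(X,Y)
= 4*6 + 4*8 + 8*2
= 24 + 32 + 16 = 72

72


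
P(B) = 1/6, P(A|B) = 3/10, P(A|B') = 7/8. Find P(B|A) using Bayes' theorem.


P(A) = P(A|B)P(B) + P(A|B')P(B') = 3/10*1/6 + 7/8*5/6 = 187/240
P(B|A) = P(A|B)P(B)/P(A) = (1/20)/(187/240) = 12/187

12/187


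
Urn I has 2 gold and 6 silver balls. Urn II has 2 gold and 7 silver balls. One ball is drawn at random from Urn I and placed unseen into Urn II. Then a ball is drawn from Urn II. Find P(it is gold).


P(transfer gold) = 2/8 = 1/4; P(transfer silver) = 3/4
If gold transferred: Urn II has 3 gold of 10, so P(gold|gold moved) = 3/10
If silver transferred: Urn II has 2 gold of 10, so P(gold|silver moved) = 1/5
By total probability: P(gold) = 1/4*3/10 + 3/4*1/5 = 9/40

9/40


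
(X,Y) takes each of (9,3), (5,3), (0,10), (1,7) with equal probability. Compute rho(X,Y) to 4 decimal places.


Cov(X,Y) = -9.3125, Var(X) = 12.6875, Var(Y) = 8.6875
rho = Cov/(sqrt(VarX)*sqrt(VarY)) = -0.8870

-0.8870


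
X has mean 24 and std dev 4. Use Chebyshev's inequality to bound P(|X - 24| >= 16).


k = 16/4 = 4
Chebyshev: P(|X-mu| >= k*sigma) <= 1/k^2 = 1/4^2 = 1/16

1/16


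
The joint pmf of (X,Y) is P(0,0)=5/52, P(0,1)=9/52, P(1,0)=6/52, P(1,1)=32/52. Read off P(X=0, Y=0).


Read from table: P(X=0, Y=0) = 5/52

5/52


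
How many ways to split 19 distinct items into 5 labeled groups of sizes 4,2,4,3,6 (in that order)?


19! = 121645100408832000
Denominator: 4!=24 * 2!=2 * 4!=24 * 3!=6 * 6!=720
Coefficient = 121645100408832000 / 4976640 = 24443218800

24443218800


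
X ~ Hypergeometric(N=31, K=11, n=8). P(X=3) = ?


P(X=3) = C(11,3)*C(20,5) / C(31,8)
= 165*15504 / 7888725
= 2558160/7888725 = 56848/175305

56848/175305


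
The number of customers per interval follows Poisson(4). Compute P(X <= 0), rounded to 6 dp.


P(X<=0) = e^(-4)*4^0/0!
≈ 0.0183156389
≈ 0.018316

0.018316


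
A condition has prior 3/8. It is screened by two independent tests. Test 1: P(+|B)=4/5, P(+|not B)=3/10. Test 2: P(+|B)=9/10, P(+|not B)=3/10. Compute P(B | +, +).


After test 1: P(+) = 4/5*3/8 + 3/10*5/8 = 39/80
P(B|+) = (3/10)/(39/80) = 8/13
After test 2 (use post1 as new prior): P(+) = 9/10*8/13 + 3/10*5/13 = 87/130
P(B|+,+) = (36/65)/(87/130) = 24/29

24/29


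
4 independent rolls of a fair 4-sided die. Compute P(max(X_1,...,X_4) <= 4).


P(max <= 4) = P(all X_i <= 4) = (P(X_1 <= 4))^4
= (4/4)^4 = 1^4 = 1

1


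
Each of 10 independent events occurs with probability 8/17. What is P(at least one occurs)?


P(at least one) = 1 - P(none)
P(none) = (1 - 8/17)^10 = (9/17)^10 = 3486784401/2015993900449
P(at least one) = 1 - 3486784401/2015993900449 = 2012507116048/2015993900449

2012507116048/2015993900449
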